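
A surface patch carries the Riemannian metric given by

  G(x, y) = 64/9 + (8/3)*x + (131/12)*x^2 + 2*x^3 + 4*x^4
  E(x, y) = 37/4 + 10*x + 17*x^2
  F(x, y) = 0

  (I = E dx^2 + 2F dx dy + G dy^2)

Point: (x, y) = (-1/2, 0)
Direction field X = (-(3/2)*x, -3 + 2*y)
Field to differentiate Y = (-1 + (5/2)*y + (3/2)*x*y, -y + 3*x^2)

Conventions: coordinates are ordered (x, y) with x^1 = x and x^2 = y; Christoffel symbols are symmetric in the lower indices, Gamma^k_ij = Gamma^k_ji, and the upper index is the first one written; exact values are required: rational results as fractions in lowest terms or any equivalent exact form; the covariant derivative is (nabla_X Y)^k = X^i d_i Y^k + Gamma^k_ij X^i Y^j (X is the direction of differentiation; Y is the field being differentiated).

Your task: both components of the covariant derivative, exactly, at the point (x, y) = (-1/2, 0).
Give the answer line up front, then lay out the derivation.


Answer: (nabla_X Y)^x = -1659/272, (nabla_X Y)^y = -303/280

E = 17/2, F = 0, G = 1225/144 at the point
E_x = -7, E_y = 0, F_x = 0, F_y = 0, G_x = -35/4, G_y = 0
EG - F^2 = 20825/288;  g^inv = (288/20825) * [[1225/144, 0], [0, 17/2]]
first-kind symbols [ij,l] = (1/2)(d_i g_jl + d_j g_il - d_l g_ij): [xx,x] = E_x/2 = -7/2, [xx,y] = F_x - E_y/2 = 0, [xy,x] = E_y/2 = 0, [xy,y] = G_x/2 = -35/8, [yy,x] = F_y - G_x/2 = 35/8, [yy,y] = G_y/2 = 0
Gamma^x_ij = (G*[ij,x] - F*[ij,y])/(EG - F^2), Gamma^y_ij = (E*[ij,y] - F*[ij,x])/(EG - F^2)
Gamma_xxx = -7/17, Gamma_xxy = 0, Gamma_xyy = 35/68, Gamma_yxx = 0, Gamma_yxy = -18/35, Gamma_yyy = 0
X = (3/4, -3), Y = (-1, 3/4) at the point


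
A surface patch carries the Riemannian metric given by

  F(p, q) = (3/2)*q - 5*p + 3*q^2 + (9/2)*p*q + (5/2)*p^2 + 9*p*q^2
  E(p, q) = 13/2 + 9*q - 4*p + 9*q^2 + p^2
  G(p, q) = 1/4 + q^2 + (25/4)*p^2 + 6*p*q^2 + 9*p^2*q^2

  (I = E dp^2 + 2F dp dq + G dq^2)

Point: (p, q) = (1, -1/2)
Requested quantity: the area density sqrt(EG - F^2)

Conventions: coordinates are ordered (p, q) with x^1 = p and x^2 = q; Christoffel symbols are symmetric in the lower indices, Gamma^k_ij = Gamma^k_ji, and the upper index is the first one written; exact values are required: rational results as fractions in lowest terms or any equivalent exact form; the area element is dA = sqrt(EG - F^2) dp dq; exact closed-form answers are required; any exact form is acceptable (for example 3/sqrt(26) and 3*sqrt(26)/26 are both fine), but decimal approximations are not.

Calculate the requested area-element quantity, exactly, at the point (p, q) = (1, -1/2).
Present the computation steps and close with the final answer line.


E = 5/4, F = -5/2, G = 21/2; EG - F^2 = 55/8

Answer: sqrt(EG - F^2) = sqrt(110)/4


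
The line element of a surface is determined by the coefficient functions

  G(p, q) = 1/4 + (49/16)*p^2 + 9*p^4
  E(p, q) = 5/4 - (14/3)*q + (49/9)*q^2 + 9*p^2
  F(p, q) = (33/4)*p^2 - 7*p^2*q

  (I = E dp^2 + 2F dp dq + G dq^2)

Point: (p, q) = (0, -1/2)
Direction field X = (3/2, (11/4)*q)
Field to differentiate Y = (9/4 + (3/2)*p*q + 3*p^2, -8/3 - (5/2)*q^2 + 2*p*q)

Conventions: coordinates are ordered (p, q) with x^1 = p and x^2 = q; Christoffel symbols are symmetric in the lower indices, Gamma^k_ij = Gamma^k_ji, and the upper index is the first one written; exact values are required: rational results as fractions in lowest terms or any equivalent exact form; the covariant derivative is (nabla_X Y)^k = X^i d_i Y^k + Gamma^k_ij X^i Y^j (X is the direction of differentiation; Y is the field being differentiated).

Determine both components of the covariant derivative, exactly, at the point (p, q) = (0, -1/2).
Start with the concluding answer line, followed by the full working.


Answer: (nabla_X Y)^p = 20183/2848, (nabla_X Y)^q = 1013/16

E = 89/18, F = 0, G = 1/4 at the point
E_p = 0, E_q = -91/9, F_p = 0, F_q = 0, G_p = 0, G_q = 0
EG - F^2 = 89/72;  g^inv = (72/89) * [[1/4, 0], [0, 89/18]]
first-kind symbols [ij,l] = (1/2)(d_i g_jl + d_j g_il - d_l g_ij): [pp,p] = E_p/2 = 0, [pp,q] = F_p - E_q/2 = 91/18, [pq,p] = E_q/2 = -91/18, [pq,q] = G_p/2 = 0, [qq,p] = F_q - G_p/2 = 0, [qq,q] = G_q/2 = 0
Gamma^p_ij = (G*[ij,p] - F*[ij,q])/(EG - F^2), Gamma^q_ij = (E*[ij,q] - F*[ij,p])/(EG - F^2)
Gamma_ppp = 0, Gamma_ppq = -91/89, Gamma_pqq = 0, Gamma_qpp = 182/9, Gamma_qpq = 0, Gamma_qqq = 0
X = (3/2, -11/8), Y = (9/4, -79/24) at the point


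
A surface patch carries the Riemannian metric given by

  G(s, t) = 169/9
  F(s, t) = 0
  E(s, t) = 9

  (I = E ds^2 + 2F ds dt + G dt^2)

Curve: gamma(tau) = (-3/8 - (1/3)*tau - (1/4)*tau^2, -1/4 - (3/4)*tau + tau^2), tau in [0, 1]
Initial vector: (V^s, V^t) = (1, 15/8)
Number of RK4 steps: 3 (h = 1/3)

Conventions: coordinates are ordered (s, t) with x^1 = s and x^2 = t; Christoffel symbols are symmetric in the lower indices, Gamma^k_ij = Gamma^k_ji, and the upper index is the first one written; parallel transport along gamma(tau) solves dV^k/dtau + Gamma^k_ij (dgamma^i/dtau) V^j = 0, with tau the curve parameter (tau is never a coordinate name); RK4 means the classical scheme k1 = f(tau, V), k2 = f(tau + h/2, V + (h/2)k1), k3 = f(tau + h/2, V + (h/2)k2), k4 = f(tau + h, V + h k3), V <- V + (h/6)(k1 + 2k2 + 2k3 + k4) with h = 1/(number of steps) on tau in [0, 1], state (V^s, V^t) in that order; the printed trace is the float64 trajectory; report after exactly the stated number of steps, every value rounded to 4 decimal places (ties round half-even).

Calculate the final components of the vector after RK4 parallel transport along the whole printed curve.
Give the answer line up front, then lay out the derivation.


Answer: V^s = 1.0000, V^t = 1.8750

gamma'(tau) = (-1/3 - (1/2)*tau, -3/4 + 2*tau); f(tau, V)^k = -Gamma^k_ij(gamma(tau)) gamma'^i(tau) V^j; h = 1/3; intermediate values shown to 6 dp
curve data and Christoffel symbols at the stage parameters:
  tau = 0.000000: gamma = (-0.375000, -0.250000), gamma' = (-0.333333, -0.750000); Gamma_sss = 0.000000, Gamma_sst = 0.000000, Gamma_stt = 0.000000, Gamma_tss = 0.000000, Gamma_tst = 0.000000, Gamma_ttt = 0.000000
  tau = 0.166667: gamma = (-0.437500, -0.347222), gamma' = (-0.416667, -0.416667); Gamma_sss = 0.000000, Gamma_sst = 0.000000, Gamma_stt = 0.000000, Gamma_tss = 0.000000, Gamma_tst = 0.000000, Gamma_ttt = 0.000000
  tau = 0.333333: gamma = (-0.513889, -0.388889), gamma' = (-0.500000, -0.083333); Gamma_sss = 0.000000, Gamma_sst = 0.000000, Gamma_stt = 0.000000, Gamma_tss = 0.000000, Gamma_tst = 0.000000, Gamma_ttt = 0.000000
  tau = 0.500000: gamma = (-0.604167, -0.375000), gamma' = (-0.583333, 0.250000); Gamma_sss = 0.000000, Gamma_sst = 0.000000, Gamma_stt = 0.000000, Gamma_tss = 0.000000, Gamma_tst = 0.000000, Gamma_ttt = 0.000000
  tau = 0.666667: gamma = (-0.708333, -0.305556), gamma' = (-0.666667, 0.583333); Gamma_sss = 0.000000, Gamma_sst = 0.000000, Gamma_stt = 0.000000, Gamma_tss = 0.000000, Gamma_tst = 0.000000, Gamma_ttt = 0.000000
  tau = 0.833333: gamma = (-0.826389, -0.180556), gamma' = (-0.750000, 0.916667); Gamma_sss = 0.000000, Gamma_sst = 0.000000, Gamma_stt = 0.000000, Gamma_tss = 0.000000, Gamma_tst = 0.000000, Gamma_ttt = 0.000000
  tau = 1.000000: gamma = (-0.958333, 0.000000), gamma' = (-0.833333, 1.250000); Gamma_sss = 0.000000, Gamma_sst = 0.000000, Gamma_stt = 0.000000, Gamma_tss = 0.000000, Gamma_tst = 0.000000, Gamma_ttt = 0.000000
step 0: V^s = 1.0000, V^t = 1.8750
step 1: k1 = (0.000000, 0.000000), k2 = (0.000000, 0.000000), k3 = (0.000000, 0.000000), k4 = (0.000000, 0.000000); V <- V + (h/6)(k1 + 2k2 + 2k3 + k4): V^s = 1.0000, V^t = 1.8750
step 2: k1 = (0.000000, 0.000000), k2 = (0.000000, 0.000000), k3 = (0.000000, 0.000000), k4 = (0.000000, 0.000000); V <- V + (h/6)(k1 + 2k2 + 2k3 + k4): V^s = 1.0000, V^t = 1.8750
step 3: k1 = (0.000000, 0.000000), k2 = (0.000000, 0.000000), k3 = (0.000000, 0.000000), k4 = (0.000000, 0.000000); V <- V + (h/6)(k1 + 2k2 + 2k3 + k4): V^s = 1.0000, V^t = 1.8750


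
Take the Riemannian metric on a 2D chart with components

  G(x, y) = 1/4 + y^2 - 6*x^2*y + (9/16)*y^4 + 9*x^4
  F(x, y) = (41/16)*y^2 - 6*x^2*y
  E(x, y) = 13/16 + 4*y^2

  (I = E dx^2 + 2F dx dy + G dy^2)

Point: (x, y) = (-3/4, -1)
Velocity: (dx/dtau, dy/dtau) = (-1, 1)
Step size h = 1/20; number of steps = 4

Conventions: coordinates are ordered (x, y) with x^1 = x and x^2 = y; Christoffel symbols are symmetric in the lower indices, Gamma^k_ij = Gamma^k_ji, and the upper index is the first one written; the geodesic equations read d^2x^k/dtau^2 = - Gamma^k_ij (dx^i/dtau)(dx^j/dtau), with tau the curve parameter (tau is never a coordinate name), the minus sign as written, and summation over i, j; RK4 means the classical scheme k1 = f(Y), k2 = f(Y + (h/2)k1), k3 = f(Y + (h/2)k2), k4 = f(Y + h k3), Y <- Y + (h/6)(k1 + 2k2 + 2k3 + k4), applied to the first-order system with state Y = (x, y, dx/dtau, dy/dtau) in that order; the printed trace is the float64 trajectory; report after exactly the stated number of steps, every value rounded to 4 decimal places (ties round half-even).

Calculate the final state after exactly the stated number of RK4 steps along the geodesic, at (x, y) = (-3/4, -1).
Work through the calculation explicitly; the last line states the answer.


f(Y) = (dx/dtau, dy/dtau, -Gamma^x_ij Y'^i Y'^j, -Gamma^y_ij Y'^i Y'^j) with the Gammas evaluated at the stage position; h = 0.050000; intermediate values shown to 6 dp
step 0: x = -0.7500, y = -1.0000, dx/dtau = -1.0000, dy/dtau = 1.0000
step 1:
  k1: at (x, y) = (-0.750000, -1.000000), (dx/dtau, dy/dtau) = (-1.000000, 1.000000); Gamma_xxx = 8.692544, Gamma_xxy = 11.614268, Gamma_xyy = 15.083101, Gamma_yxx = -7.045536, Gamma_yxy = -10.087354, Gamma_yyy = -11.619987; k1 = (-1.000000, 1.000000, -0.547108, -1.509186)
  k2: at (x, y) = (-0.775000, -0.975000), (dx/dtau, dy/dtau) = (-1.013678, 0.962270); Gamma_xxx = 8.336508, Gamma_xxy = 11.874836, Gamma_xyy = 16.064081, Gamma_yxx = -6.466447, Gamma_yxy = -9.866553, Gamma_yyy = -11.735832; k2 = (-1.013678, 0.962270, -0.274690, -1.736794)
  k3: at (x, y) = (-0.775342, -0.975943), (dx/dtau, dy/dtau) = (-1.006867, 0.956580); Gamma_xxx = 8.360218, Gamma_xxy = 11.907377, Gamma_xyy = 16.112591, Gamma_yxx = -6.482957, Gamma_yxy = -9.888514, Gamma_yyy = -11.769610; k3 = (-1.006867, 0.956580, -0.282029, -1.706197)
  k4: at (x, y) = (-0.800343, -0.952171), (dx/dtau, dy/dtau) = (-1.014101, 0.914690); Gamma_xxx = 7.920755, Gamma_xxy = 12.007208, Gamma_xyy = 17.008257, Gamma_yxx = -5.876995, Gamma_yxy = -9.545651, Gamma_yyy = -11.771060; k4 = (-1.014101, 0.914690, -0.100316, -1.816610)
  Y <- Y + (h/6)(k1 + 2k2 + 2k3 + k4): x = -0.8005, y = -0.9521, dx/dtau = -1.0147, dy/dtau = 0.9149
step 2:
  k1: at (x, y) = (-0.800460, -0.952063), (dx/dtau, dy/dtau) = (-1.014674, 0.914902); Gamma_xxx = 7.918603, Gamma_xxy = 12.007390, Gamma_xyy = 17.012306, Gamma_yxx = -5.874187, Gamma_yxy = -9.543866, Gamma_yyy = -11.770879; k1 = (-1.014674, 0.914902, -0.099204, -1.819051)
  k2: at (x, y) = (-0.825827, -0.929191), (dx/dtau, dy/dtau) = (-1.017154, 0.869426); Gamma_xxx = 7.437324, Gamma_xxy = 11.997273, Gamma_xyy = 17.874337, Gamma_yxx = -5.275165, Gamma_yxy = -9.127410, Gamma_yyy = -11.699053; k2 = (-1.017154, 0.869426, 0.013431, -1.842441)
  k3: at (x, y) = (-0.825889, -0.930328), (dx/dtau, dy/dtau) = (-1.014338, 0.868841); Gamma_xxx = 7.464030, Gamma_xxy = 12.030762, Gamma_xyy = 17.916502, Gamma_yxx = -5.295233, Gamma_yxy = -9.152641, Gamma_yyy = -11.733089; k3 = (-1.014338, 0.868841, 0.000889, -1.827121)
  k4: at (x, y) = (-0.851177, -0.908621), (dx/dtau, dy/dtau) = (-1.014629, 0.823546); Gamma_xxx = 6.979292, Gamma_xxy = 11.951440, Gamma_xyy = 18.764841, Gamma_yxx = -4.734895, Gamma_yxy = -8.707321, Gamma_yyy = -11.619735; k4 = (-1.014629, 0.823546, 0.061272, -1.796296)
  Y <- Y + (h/6)(k1 + 2k2 + 2k3 + k4): x = -0.8512, y = -0.9086, dx/dtau = -1.0148, dy/dtau = 0.8236
step 3:
  k1: at (x, y) = (-0.851229, -0.908605), (dx/dtau, dy/dtau) = (-1.014751, 0.823615); Gamma_xxx = 6.978928, Gamma_xxy = 11.952027, Gamma_xyy = 18.767564, Gamma_yxx = -4.734248, Gamma_yxy = -8.706992, Gamma_yyy = -11.620275; k1 = (-1.014751, 0.823615, 0.060996, -1.796520)
  k2: at (x, y) = (-0.876598, -0.888015), (dx/dtau, dy/dtau) = (-1.013226, 0.778702); Gamma_xxx = 6.511831, Gamma_xxy = 11.837424, Gamma_xyy = 19.639262, Gamma_yxx = -4.224245, Gamma_yxy = -8.259856, Gamma_yyy = -11.491675; k2 = (-1.013226, 0.778702, 0.085471, -1.729064)
  k3: at (x, y) = (-0.876560, -0.889138), (dx/dtau, dy/dtau) = (-1.012614, 0.780388); Gamma_xxx = 6.536144, Gamma_xxy = 11.869620, Gamma_xyy = 19.677160, Gamma_yxx = -4.241658, Gamma_yxy = -8.283513, Gamma_yyy = -11.523426; k3 = (-1.012614, 0.780388, 0.073931, -1.724623)
  k4: at (x, y) = (-0.901860, -0.869586), (dx/dtau, dy/dtau) = (-1.011055, 0.737383); Gamma_xxx = 6.095868, Gamma_xxy = 11.737915, Gamma_xyy = 20.583919, Gamma_yxx = -3.784134, Gamma_yxy = -7.849263, Gamma_yyy = -11.391102; k4 = (-1.011055, 0.737383, 0.078480, -1.641805)
  Y <- Y + (h/6)(k1 + 2k2 + 2k3 + k4): x = -0.9019, y = -0.8696, dx/dtau = -1.0109, dy/dtau = 0.7374
step 4:
  k1: at (x, y) = (-0.901875, -0.869612), (dx/dtau, dy/dtau) = (-1.010932, 0.737400); Gamma_xxx = 6.096384, Gamma_xxy = 11.738930, Gamma_xyy = 20.585835, Gamma_yxx = -3.784398, Gamma_yxy = -7.849766, Gamma_yyy = -11.392094; k1 = (-1.010932, 0.737400, 0.077701, -1.641250)
  k2: at (x, y) = (-0.927148, -0.851177), (dx/dtau, dy/dtau) = (-1.008990, 0.696369); Gamma_xxx = 5.691529, Gamma_xxy = 11.608666, Gamma_xyy = 21.549780, Gamma_yxx = -3.380803, Gamma_yxy = -7.440669, Gamma_yyy = -11.270145; k2 = (-1.008990, 0.696369, 0.068724, -1.548971)
  k3: at (x, y) = (-0.927099, -0.852203), (dx/dtau, dy/dtau) = (-1.009214, 0.698676); Gamma_xxx = 5.711352, Gamma_xxy = 11.637449, Gamma_xyy = 21.583979, Gamma_yxx = -3.393911, Gamma_yxy = -7.460327, Gamma_yyy = -11.298018; k3 = (-1.009214, 0.698676, 0.058181, -1.548909)
  k4: at (x, y) = (-0.952335, -0.834678), (dx/dtau, dy/dtau) = (-1.008023, 0.659955); Gamma_xxx = 5.338613, Gamma_xxy = 11.512130, Gamma_xyy = 22.609498, Gamma_yxx = -3.036844, Gamma_yxy = -7.076288, Gamma_yyy = -11.186524; k4 = (-1.008023, 0.659955, 0.044912, -1.457045)
  Y <- Y + (h/6)(k1 + 2k2 + 2k3 + k4): x = -0.9523, y = -0.8347, dx/dtau = -1.0078, dy/dtau = 0.6599

Answer: x = -0.9523, y = -0.8347, dx/dtau = -1.0078, dy/dtau = 0.6599


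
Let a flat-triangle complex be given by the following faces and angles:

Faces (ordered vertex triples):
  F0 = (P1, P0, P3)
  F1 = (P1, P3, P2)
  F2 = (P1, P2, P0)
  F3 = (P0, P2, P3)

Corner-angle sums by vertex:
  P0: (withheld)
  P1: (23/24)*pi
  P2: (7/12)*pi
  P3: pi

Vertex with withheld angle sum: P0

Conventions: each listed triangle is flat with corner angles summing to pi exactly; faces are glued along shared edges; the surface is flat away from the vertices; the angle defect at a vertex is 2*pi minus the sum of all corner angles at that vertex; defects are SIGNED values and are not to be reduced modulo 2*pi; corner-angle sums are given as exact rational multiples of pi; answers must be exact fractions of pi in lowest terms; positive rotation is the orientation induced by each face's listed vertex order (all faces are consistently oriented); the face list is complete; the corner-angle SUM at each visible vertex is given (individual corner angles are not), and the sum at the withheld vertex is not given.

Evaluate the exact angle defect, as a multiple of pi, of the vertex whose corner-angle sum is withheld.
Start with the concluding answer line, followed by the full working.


Answer: defect(P0) = (13/24)*pi

V = 4, E = 6, F = 4; chi = V - E + F = 2
Gauss-Bonnet: total defect = 2*pi*chi = 4*pi; visible defects sum to (83/24)*pi


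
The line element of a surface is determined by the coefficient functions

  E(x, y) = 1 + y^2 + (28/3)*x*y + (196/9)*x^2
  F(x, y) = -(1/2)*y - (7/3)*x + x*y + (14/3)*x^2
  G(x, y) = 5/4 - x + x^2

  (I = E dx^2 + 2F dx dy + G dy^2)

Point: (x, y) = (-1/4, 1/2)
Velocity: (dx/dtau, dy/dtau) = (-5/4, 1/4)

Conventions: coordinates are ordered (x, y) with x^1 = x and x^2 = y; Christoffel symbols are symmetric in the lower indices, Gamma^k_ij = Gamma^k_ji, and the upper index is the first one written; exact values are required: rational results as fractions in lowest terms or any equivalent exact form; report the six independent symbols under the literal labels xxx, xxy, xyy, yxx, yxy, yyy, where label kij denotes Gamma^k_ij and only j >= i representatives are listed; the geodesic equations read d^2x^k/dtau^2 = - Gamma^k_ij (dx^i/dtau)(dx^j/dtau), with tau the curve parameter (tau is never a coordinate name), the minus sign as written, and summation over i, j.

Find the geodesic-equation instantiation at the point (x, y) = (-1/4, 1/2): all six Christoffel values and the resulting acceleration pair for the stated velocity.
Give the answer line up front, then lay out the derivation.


Answer: Gamma_xxx = -448/289, Gamma_xxy = -96/289, Gamma_xyy = 0, Gamma_yxx = -504/289, Gamma_yxy = -108/289, Gamma_yyy = 0; accelerations (d^2x/dtau^2, d^2y/dtau^2) = (640/289, 720/289)

E = 13/9, F = 1/2, G = 25/16 at the point
E_x = -56/9, E_y = -4/3, F_x = -25/6, F_y = -3/4, G_x = -3/2, G_y = 0
EG - F^2 = 289/144;  g^inv = (144/289) * [[25/16, -1/2], [-1/2, 13/9]]
first-kind symbols [ij,l] = (1/2)(d_i g_jl + d_j g_il - d_l g_ij): [xx,x] = E_x/2 = -28/9, [xx,y] = F_x - E_y/2 = -7/2, [xy,x] = E_y/2 = -2/3, [xy,y] = G_x/2 = -3/4, [yy,x] = F_y - G_x/2 = 0, [yy,y] = G_y/2 = 0
Gamma^x_ij = (G*[ij,x] - F*[ij,y])/(EG - F^2), Gamma^y_ij = (E*[ij,y] - F*[ij,x])/(EG - F^2)
Gamma_xxx = -448/289, Gamma_xxy = -96/289, Gamma_xyy = 0, Gamma_yxx = -504/289, Gamma_yxy = -108/289, Gamma_yyy = 0
d^2x/dtau^2 = -(Gamma_xxx*(-5/4)^2 + 2*Gamma_xxy*(-5/4)*(1/4) + Gamma_xyy*(1/4)^2) = 640/289
d^2y/dtau^2 = -(Gamma_yxx*(-5/4)^2 + 2*Gamma_yxy*(-5/4)*(1/4) + Gamma_yyy*(1/4)^2) = 720/289


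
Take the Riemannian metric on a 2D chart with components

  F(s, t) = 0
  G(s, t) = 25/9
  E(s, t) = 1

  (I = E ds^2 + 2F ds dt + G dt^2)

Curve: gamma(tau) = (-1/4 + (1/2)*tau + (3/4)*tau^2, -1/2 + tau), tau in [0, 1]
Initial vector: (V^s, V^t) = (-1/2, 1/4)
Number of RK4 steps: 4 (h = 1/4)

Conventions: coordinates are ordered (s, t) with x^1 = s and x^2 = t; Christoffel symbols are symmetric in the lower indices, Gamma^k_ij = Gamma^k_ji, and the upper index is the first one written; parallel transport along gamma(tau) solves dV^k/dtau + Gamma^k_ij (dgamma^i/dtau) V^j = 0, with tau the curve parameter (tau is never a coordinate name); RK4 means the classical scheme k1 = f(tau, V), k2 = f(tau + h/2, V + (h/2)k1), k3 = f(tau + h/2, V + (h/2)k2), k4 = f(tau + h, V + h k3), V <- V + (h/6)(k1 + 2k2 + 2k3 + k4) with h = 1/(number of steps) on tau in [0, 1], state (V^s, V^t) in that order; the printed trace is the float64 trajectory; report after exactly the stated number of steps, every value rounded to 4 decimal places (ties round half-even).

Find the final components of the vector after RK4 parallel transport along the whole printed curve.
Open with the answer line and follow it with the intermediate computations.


Answer: V^s = -0.5000, V^t = 0.2500

gamma'(tau) = (1/2 + (3/2)*tau, 1); f(tau, V)^k = -Gamma^k_ij(gamma(tau)) gamma'^i(tau) V^j; h = 1/4; intermediate values shown to 6 dp
curve data and Christoffel symbols at the stage parameters:
  tau = 0.000000: gamma = (-0.250000, -0.500000), gamma' = (0.500000, 1.000000); Gamma_sss = 0.000000, Gamma_sst = 0.000000, Gamma_stt = 0.000000, Gamma_tss = 0.000000, Gamma_tst = 0.000000, Gamma_ttt = 0.000000
  tau = 0.125000: gamma = (-0.175781, -0.375000), gamma' = (0.687500, 1.000000); Gamma_sss = 0.000000, Gamma_sst = 0.000000, Gamma_stt = 0.000000, Gamma_tss = 0.000000, Gamma_tst = 0.000000, Gamma_ttt = 0.000000
  tau = 0.250000: gamma = (-0.078125, -0.250000), gamma' = (0.875000, 1.000000); Gamma_sss = 0.000000, Gamma_sst = 0.000000, Gamma_stt = 0.000000, Gamma_tss = 0.000000, Gamma_tst = 0.000000, Gamma_ttt = 0.000000
  tau = 0.375000: gamma = (0.042969, -0.125000), gamma' = (1.062500, 1.000000); Gamma_sss = 0.000000, Gamma_sst = 0.000000, Gamma_stt = 0.000000, Gamma_tss = 0.000000, Gamma_tst = 0.000000, Gamma_ttt = 0.000000
  tau = 0.500000: gamma = (0.187500, 0.000000), gamma' = (1.250000, 1.000000); Gamma_sss = 0.000000, Gamma_sst = 0.000000, Gamma_stt = 0.000000, Gamma_tss = 0.000000, Gamma_tst = 0.000000, Gamma_ttt = 0.000000
  tau = 0.625000: gamma = (0.355469, 0.125000), gamma' = (1.437500, 1.000000); Gamma_sss = 0.000000, Gamma_sst = 0.000000, Gamma_stt = 0.000000, Gamma_tss = 0.000000, Gamma_tst = 0.000000, Gamma_ttt = 0.000000
  tau = 0.750000: gamma = (0.546875, 0.250000), gamma' = (1.625000, 1.000000); Gamma_sss = 0.000000, Gamma_sst = 0.000000, Gamma_stt = 0.000000, Gamma_tss = 0.000000, Gamma_tst = 0.000000, Gamma_ttt = 0.000000
  tau = 0.875000: gamma = (0.761719, 0.375000), gamma' = (1.812500, 1.000000); Gamma_sss = 0.000000, Gamma_sst = 0.000000, Gamma_stt = 0.000000, Gamma_tss = 0.000000, Gamma_tst = 0.000000, Gamma_ttt = 0.000000
  tau = 1.000000: gamma = (1.000000, 0.500000), gamma' = (2.000000, 1.000000); Gamma_sss = 0.000000, Gamma_sst = 0.000000, Gamma_stt = 0.000000, Gamma_tss = 0.000000, Gamma_tst = 0.000000, Gamma_ttt = 0.000000
step 0: V^s = -0.5000, V^t = 0.2500
step 1: k1 = (0.000000, 0.000000), k2 = (0.000000, 0.000000), k3 = (0.000000, 0.000000), k4 = (0.000000, 0.000000); V <- V + (h/6)(k1 + 2k2 + 2k3 + k4): V^s = -0.5000, V^t = 0.2500
step 2: k1 = (0.000000, 0.000000), k2 = (0.000000, 0.000000), k3 = (0.000000, 0.000000), k4 = (0.000000, 0.000000); V <- V + (h/6)(k1 + 2k2 + 2k3 + k4): V^s = -0.5000, V^t = 0.2500
step 3: k1 = (0.000000, 0.000000), k2 = (0.000000, 0.000000), k3 = (0.000000, 0.000000), k4 = (0.000000, 0.000000); V <- V + (h/6)(k1 + 2k2 + 2k3 + k4): V^s = -0.5000, V^t = 0.2500
step 4: k1 = (0.000000, 0.000000), k2 = (0.000000, 0.000000), k3 = (0.000000, 0.000000), k4 = (0.000000, 0.000000); V <- V + (h/6)(k1 + 2k2 + 2k3 + k4): V^s = -0.5000, V^t = 0.2500


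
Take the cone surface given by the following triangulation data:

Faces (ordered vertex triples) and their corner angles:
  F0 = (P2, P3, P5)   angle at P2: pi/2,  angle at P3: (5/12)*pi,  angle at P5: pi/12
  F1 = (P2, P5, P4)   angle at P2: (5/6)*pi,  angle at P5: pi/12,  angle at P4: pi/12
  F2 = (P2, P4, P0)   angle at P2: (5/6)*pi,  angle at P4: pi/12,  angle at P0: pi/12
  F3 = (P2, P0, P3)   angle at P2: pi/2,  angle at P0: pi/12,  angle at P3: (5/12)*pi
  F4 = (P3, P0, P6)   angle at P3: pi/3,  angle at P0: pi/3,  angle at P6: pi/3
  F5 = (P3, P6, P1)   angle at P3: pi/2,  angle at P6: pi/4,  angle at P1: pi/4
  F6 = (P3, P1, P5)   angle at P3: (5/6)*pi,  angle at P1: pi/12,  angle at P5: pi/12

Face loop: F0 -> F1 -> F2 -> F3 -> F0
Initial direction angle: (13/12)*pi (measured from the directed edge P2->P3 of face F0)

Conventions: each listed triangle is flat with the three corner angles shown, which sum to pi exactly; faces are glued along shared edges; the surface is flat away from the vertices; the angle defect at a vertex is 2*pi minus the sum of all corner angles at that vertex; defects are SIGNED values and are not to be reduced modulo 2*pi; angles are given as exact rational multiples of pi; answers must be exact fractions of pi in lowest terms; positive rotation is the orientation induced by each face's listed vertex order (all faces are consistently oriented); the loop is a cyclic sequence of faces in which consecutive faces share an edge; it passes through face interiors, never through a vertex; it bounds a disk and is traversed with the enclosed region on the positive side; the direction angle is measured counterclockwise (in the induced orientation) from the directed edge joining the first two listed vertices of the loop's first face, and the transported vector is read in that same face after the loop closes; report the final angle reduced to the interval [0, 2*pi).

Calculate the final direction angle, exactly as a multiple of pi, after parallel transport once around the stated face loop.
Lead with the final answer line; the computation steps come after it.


Answer: final direction angle = (5/12)*pi

enclosed vertex P2: corner angles sum to (8/3)*pi, defect = 2*pi - (8/3)*pi = (-2/3)*pi
final direction = starting direction + enclosed defect total, reduced mod 2*pi (induced orientation)
final angle = (13/12)*pi - (2/3)*pi = (5/12)*pi (mod 2*pi)


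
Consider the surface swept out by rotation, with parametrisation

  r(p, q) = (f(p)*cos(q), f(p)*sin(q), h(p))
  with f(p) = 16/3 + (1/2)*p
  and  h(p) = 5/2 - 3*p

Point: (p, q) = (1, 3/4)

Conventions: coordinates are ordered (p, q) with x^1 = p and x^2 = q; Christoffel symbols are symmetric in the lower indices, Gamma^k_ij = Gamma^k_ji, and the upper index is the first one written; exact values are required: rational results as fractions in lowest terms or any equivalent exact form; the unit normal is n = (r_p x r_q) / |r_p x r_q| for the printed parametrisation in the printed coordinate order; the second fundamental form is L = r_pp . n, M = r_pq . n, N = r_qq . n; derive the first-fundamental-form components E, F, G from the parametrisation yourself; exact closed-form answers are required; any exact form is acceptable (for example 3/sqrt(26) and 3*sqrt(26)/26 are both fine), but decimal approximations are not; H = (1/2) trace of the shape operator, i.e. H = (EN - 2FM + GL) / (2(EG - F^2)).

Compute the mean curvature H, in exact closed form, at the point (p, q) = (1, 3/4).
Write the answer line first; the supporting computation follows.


Answer: H = -18*sqrt(37)/1295

f = 35/6, f' = 1/2, f'' = 0, h' = -3, h'' = 0
E = 37/4, F = 0, G = 1225/36; answer radicand W^2 = 37/4
unnormalised second-form numerators: l = 0, m = 0, n = -35/2; L = l/sqrt(37/4), and similarly M = m/sqrt(W^2), N = n/sqrt(W^2)
H = (E*n - 2*F*m + G*l) / (2*(EG - F^2)*sqrt(W^2)); E*n - 2*F*m + G*l = -1295/8, EG - F^2 = 45325/144, so H = (-9/35)/sqrt(37/4)


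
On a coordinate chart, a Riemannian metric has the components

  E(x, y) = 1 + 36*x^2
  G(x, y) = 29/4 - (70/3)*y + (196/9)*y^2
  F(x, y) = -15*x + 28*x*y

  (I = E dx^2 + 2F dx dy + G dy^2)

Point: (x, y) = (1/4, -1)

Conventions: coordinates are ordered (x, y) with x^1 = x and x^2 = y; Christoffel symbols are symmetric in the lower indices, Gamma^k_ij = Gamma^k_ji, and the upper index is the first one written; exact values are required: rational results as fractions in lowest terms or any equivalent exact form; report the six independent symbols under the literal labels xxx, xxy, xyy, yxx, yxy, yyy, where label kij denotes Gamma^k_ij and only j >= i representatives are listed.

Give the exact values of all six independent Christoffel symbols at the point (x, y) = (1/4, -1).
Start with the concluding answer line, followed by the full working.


Answer: Gamma_xxx = 162/983, Gamma_xxy = 0, Gamma_xyy = 126/983, Gamma_yxx = -774/983, Gamma_yxy = 0, Gamma_yyy = -602/983

E = 13/4, F = -43/4, G = 1885/36 at the point
E_x = 18, E_y = 0, F_x = -43, F_y = 7, G_x = 0, G_y = -602/9
EG - F^2 = 983/18;  g^inv = (18/983) * [[1885/36, 43/4], [43/4, 13/4]]
first-kind symbols [ij,l] = (1/2)(d_i g_jl + d_j g_il - d_l g_ij): [xx,x] = E_x/2 = 9, [xx,y] = F_x - E_y/2 = -43, [xy,x] = E_y/2 = 0, [xy,y] = G_x/2 = 0, [yy,x] = F_y - G_x/2 = 7, [yy,y] = G_y/2 = -301/9
Gamma^x_ij = (G*[ij,x] - F*[ij,y])/(EG - F^2), Gamma^y_ij = (E*[ij,y] - F*[ij,x])/(EG - F^2)


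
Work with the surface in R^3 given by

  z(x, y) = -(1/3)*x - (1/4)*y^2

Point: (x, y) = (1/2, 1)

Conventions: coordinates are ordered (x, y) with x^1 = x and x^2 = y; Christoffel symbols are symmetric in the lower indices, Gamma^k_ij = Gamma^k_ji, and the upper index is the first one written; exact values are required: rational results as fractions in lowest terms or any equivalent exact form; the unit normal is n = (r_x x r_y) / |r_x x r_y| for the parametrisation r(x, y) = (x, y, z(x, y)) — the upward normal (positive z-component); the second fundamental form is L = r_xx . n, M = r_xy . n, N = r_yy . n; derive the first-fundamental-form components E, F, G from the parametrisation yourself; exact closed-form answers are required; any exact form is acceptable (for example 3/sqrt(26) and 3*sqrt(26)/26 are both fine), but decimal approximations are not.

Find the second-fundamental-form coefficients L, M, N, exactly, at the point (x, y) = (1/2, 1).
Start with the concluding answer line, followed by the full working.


Answer: L = 0, M = 0, N = -3/7

z_x = -1/3, z_y = -1/2, z_xx = 0, z_xy = 0, z_yy = -1/2
E = 10/9, F = 1/6, G = 5/4; answer radicand W^2 = 49/36
unnormalised second-form numerators: l = 0, m = 0, n = -1/2; L = l/sqrt(49/36), and similarly M = m/sqrt(W^2), N = n/sqrt(W^2)


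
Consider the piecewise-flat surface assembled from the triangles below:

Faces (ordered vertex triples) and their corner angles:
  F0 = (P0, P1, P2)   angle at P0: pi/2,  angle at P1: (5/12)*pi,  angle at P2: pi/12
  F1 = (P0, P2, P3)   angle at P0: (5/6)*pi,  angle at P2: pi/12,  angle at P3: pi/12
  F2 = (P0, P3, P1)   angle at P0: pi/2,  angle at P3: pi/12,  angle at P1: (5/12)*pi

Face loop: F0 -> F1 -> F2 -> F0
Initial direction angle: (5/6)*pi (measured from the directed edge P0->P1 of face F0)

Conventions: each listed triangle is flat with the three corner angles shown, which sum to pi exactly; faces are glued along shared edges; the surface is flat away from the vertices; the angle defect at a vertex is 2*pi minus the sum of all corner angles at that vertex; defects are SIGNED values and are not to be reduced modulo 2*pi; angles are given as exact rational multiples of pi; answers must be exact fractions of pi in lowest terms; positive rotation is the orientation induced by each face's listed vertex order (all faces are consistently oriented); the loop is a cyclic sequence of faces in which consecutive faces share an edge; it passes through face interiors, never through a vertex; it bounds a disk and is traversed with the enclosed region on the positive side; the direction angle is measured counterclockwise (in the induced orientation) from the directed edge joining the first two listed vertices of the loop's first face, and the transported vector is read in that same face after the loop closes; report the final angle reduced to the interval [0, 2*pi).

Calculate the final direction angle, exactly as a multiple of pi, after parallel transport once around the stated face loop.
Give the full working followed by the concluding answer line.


enclosed vertex P0: corner angles sum to (11/6)*pi, defect = 2*pi - (11/6)*pi = pi/6
summing the enclosed defects onto the initial angle, mod 2*pi in the induced orientation:
final angle = (5/6)*pi + pi/6 = pi (mod 2*pi)

Answer: final direction angle = pi


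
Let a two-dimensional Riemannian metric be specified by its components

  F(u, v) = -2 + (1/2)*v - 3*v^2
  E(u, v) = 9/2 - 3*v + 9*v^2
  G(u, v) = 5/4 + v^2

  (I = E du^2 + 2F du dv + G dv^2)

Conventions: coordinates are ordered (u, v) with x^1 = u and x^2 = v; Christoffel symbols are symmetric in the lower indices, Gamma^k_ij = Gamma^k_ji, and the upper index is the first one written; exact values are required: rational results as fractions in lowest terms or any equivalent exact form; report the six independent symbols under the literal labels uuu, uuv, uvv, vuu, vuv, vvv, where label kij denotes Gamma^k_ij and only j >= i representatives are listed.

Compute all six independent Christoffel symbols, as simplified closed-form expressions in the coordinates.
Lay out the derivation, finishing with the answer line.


E = 9/2 - 3*v + 9*v^2; F = -2 + (1/2)*v - 3*v^2; G = 5/4 + v^2
Gamma^k_ij = (1/2) g^{kl} (d_i g_jl + d_j g_il - d_l g_ij), with g^inv = (1/(EG-F^2)) [[G, -F], [-F, E]]
first partials: E_u = 0, E_v = -3 + 18*v, F_u = 0, F_v = 1/2 - 6*v, G_u = 0, G_v = 2*v
D = EG - F^2 = 13/8 - (7/4)*v + (7/2)*v^2
expanded: Gamma^u_uu = (G E_u - 2F F_u + F E_v)/(2D), Gamma^u_uv = (G E_v - F G_u)/(2D), Gamma^u_vv = (2G F_v - G G_u - F G_v)/(2D), Gamma^v_uu = (2E F_u - E E_v - F E_u)/(2D), Gamma^v_uv = (E G_u - F E_v)/(2D), Gamma^v_vv = (E G_v - 2F F_v + F G_u)/(2D); substitute and cancel common factors

Answer: Gamma_uuu = (-216*v^3 + 72*v^2 - 150*v + 24)/(28*v^2 - 14*v + 13), Gamma_uuv = (72*v^3 - 12*v^2 + 90*v - 15)/(28*v^2 - 14*v + 13), Gamma_uvv = (-24*v^3 - 44*v + 5)/(28*v^2 - 14*v + 13), Gamma_vuu = (-648*v^3 + 324*v^2 - 360*v + 54)/(28*v^2 - 14*v + 13), Gamma_vuv = (216*v^3 - 72*v^2 + 150*v - 24)/(28*v^2 - 14*v + 13), Gamma_vvv = (-72*v^3 + 12*v^2 - 62*v + 8)/(28*v^2 - 14*v + 13)


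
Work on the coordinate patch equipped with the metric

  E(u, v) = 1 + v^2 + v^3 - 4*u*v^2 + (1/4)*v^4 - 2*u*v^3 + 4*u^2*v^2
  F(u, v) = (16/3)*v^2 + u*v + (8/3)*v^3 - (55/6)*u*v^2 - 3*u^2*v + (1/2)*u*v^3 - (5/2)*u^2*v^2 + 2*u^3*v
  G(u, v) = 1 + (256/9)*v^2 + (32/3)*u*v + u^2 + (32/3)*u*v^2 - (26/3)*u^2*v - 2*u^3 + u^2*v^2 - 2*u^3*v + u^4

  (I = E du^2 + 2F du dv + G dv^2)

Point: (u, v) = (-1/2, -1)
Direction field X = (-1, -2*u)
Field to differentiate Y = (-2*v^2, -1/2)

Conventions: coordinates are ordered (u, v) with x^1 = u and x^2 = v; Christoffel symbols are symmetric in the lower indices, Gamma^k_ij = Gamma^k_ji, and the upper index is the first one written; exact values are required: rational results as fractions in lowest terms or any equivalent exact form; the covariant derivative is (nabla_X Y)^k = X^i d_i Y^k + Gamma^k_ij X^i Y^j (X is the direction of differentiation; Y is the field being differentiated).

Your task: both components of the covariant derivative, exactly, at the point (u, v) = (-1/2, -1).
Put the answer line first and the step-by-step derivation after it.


Answer: (nabla_X Y)^u = 19810/4957, (nabla_X Y)^v = -67/4957

E = 13/4, F = 67/8, G = 4633/144 at the point
E_u = -6, E_v = -3, F_u = -38/3, F_v = -77/6, G_u = -67/6, G_v = -1943/36
EG - F^2 = 4957/144;  g^inv = (144/4957) * [[4633/144, -67/8], [-67/8, 13/4]]
first-kind symbols [ij,l] = (1/2)(d_i g_jl + d_j g_il - d_l g_ij): [uu,u] = E_u/2 = -3, [uu,v] = F_u - E_v/2 = -67/6, [uv,u] = E_v/2 = -3/2, [uv,v] = G_u/2 = -67/12, [vv,u] = F_v - G_u/2 = -29/4, [vv,v] = G_v/2 = -1943/72
Gamma^u_ij = (G*[ij,u] - F*[ij,v])/(EG - F^2), Gamma^v_ij = (E*[ij,v] - F*[ij,u])/(EG - F^2)
Gamma_uuu = -432/4957, Gamma_uuv = -216/4957, Gamma_uvv = -1044/4957, Gamma_vuu = -1608/4957, Gamma_vuv = -804/4957, Gamma_vvv = -3886/4957
X = (-1, 1), Y = (-2, -1/2) at the point


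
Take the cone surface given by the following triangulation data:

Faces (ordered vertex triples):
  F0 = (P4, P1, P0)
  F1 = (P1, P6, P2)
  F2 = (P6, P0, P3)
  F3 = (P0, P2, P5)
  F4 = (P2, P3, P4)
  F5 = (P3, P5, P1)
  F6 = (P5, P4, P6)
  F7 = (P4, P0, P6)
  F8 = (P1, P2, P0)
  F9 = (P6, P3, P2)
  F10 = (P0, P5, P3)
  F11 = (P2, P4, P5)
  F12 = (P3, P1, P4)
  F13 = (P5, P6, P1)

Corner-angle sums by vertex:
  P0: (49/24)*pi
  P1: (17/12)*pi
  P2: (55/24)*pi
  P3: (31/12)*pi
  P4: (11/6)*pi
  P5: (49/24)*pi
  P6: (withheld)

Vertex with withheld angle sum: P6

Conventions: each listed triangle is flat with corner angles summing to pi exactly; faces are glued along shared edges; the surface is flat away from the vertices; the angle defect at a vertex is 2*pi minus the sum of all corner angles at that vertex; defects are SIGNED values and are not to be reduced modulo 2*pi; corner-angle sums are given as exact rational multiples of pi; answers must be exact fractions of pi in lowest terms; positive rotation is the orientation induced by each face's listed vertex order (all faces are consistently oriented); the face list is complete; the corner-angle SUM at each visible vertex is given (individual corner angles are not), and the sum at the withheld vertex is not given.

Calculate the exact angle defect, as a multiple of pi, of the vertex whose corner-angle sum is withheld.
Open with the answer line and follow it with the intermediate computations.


Answer: defect(P6) = (5/24)*pi

V = 7, E = 21, F = 14; chi = V - E + F = 0
Gauss-Bonnet: total defect = 2*pi*chi = 0; visible defects sum to (-5/24)*pi


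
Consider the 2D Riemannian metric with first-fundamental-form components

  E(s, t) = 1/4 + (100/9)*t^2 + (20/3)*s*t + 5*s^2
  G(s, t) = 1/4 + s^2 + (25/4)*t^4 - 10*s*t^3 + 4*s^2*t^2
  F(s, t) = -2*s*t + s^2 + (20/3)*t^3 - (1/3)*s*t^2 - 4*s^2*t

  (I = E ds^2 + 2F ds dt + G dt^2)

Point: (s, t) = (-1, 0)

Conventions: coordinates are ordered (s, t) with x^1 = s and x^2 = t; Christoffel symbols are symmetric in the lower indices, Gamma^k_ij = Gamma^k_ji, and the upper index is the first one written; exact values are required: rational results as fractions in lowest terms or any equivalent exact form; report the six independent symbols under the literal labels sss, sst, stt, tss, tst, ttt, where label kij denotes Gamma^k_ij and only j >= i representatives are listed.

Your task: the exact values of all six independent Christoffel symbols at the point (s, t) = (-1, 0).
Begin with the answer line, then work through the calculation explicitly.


Answer: Gamma_sss = -364/267, Gamma_sst = -152/267, Gamma_stt = -20/89, Gamma_tss = 192/89, Gamma_tst = -92/267, Gamma_ttt = 16/89

E = 21/4, F = 1, G = 5/4 at the point
E_s = -10, E_t = -20/3, F_s = -2, F_t = -2, G_s = -2, G_t = 0
EG - F^2 = 89/16;  g^inv = (16/89) * [[5/4, -1], [-1, 21/4]]
first-kind symbols [ij,l] = (1/2)(d_i g_jl + d_j g_il - d_l g_ij): [ss,s] = E_s/2 = -5, [ss,t] = F_s - E_t/2 = 4/3, [st,s] = E_t/2 = -10/3, [st,t] = G_s/2 = -1, [tt,s] = F_t - G_s/2 = -1, [tt,t] = G_t/2 = 0
Gamma^s_ij = (G*[ij,s] - F*[ij,t])/(EG - F^2), Gamma^t_ij = (E*[ij,t] - F*[ij,s])/(EG - F^2)


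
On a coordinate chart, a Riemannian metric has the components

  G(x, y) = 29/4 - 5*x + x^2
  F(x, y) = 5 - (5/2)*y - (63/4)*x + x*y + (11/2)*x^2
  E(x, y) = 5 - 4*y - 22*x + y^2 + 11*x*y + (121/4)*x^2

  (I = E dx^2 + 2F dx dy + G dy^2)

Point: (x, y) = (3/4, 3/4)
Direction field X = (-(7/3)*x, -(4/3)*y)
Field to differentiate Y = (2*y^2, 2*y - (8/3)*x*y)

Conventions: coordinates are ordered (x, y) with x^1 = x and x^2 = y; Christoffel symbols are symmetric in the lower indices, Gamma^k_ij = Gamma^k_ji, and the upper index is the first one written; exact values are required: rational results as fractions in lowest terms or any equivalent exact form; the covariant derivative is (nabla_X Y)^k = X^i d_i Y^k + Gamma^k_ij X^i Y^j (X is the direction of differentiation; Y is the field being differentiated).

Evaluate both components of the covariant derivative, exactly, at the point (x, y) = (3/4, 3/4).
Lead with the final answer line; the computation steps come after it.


Answer: (nabla_X Y)^x = -12177/2104, (nabla_X Y)^y = 5467/1052

E = 593/64, F = -161/32, G = 65/16 at the point
E_x = 253/8, E_y = 23/4, F_x = -27/4, F_y = -7/4, G_x = -7/2, G_y = 0
EG - F^2 = 789/64;  g^inv = (64/789) * [[65/16, 161/32], [161/32, 593/64]]
first-kind symbols [ij,l] = (1/2)(d_i g_jl + d_j g_il - d_l g_ij): [xx,x] = E_x/2 = 253/16, [xx,y] = F_x - E_y/2 = -77/8, [xy,x] = E_y/2 = 23/8, [xy,y] = G_x/2 = -7/4, [yy,x] = F_y - G_x/2 = 0, [yy,y] = G_y/2 = 0
Gamma^x_ij = (G*[ij,x] - F*[ij,y])/(EG - F^2), Gamma^y_ij = (E*[ij,y] - F*[ij,x])/(EG - F^2)
Gamma_xxx = 1012/789, Gamma_xxy = 184/789, Gamma_xyy = 0, Gamma_yxx = -616/789, Gamma_yxy = -112/789, Gamma_yyy = 0
X = (-7/4, -1), Y = (9/8, 0) at the point


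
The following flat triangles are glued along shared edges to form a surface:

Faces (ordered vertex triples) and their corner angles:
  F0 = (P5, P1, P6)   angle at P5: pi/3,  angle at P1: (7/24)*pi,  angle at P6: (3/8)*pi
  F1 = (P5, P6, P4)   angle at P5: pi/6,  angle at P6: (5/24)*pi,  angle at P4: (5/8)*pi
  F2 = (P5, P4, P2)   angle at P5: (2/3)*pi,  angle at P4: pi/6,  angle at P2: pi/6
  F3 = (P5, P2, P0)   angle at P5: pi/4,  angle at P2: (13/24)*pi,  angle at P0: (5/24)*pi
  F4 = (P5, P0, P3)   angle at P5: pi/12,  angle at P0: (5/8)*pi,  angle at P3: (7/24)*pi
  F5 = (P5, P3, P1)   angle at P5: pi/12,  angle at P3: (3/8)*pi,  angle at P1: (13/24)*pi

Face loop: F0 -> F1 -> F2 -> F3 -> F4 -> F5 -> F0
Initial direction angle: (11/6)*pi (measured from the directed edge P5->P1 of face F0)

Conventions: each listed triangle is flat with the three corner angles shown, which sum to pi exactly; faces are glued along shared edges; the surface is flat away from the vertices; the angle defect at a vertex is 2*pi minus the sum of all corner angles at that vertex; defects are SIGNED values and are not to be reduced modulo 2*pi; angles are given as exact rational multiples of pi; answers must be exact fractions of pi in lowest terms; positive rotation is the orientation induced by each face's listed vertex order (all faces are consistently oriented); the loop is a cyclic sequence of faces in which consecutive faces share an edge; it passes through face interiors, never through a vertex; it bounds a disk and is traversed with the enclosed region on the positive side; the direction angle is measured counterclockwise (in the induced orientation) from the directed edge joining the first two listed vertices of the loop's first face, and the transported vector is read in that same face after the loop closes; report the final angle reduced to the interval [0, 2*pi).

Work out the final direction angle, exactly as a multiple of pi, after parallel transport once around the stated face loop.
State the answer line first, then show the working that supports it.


Answer: final direction angle = pi/4

enclosed vertex P5: corner angles sum to (19/12)*pi, defect = 2*pi - (19/12)*pi = (5/12)*pi
adding the enclosed defects to the starting angle (mod 2*pi, induced orientation) gives the holonomy
final angle = (11/6)*pi + (5/12)*pi = pi/4 (mod 2*pi)
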